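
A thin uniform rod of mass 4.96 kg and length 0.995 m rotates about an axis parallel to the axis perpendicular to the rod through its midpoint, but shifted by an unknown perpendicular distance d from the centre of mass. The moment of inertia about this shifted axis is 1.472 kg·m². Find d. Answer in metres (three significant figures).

About the centre-of-mass axis, I_cm = (1/12)ML² = (1/12)(4.96)(0.995)² = 0.40921 kg·m².
Parallel axis theorem: I = I_cm + Md², so Md² = 1.472 − 0.40921 = 1.0628 kg·m².
d = √(1.0628 / 4.96) = 0.4629 m.

0.463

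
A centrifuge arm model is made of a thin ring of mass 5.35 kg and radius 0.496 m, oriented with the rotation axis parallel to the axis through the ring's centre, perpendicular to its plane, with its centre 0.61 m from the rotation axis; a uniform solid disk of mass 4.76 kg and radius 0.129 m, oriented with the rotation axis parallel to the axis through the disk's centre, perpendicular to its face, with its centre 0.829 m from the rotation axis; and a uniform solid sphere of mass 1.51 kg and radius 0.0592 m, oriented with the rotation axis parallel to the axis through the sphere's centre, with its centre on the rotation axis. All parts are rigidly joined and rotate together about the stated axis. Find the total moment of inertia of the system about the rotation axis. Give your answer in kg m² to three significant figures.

Thin ring: I_cm = MR² = (5.35)(0.496)² = 1.3162 kg m²; centre at d = 0.61 m, so I = I_cm + Md² gives I = 1.3162 + (5.35)(0.61)² = 3.3069 kg m².
Solid disk: I_cm = (1/2)MR² = (1/2)(4.76)(0.129)² = 0.039606 kg m²; centre at d = 0.829 m, so I = I_cm + Md² gives I = 0.039606 + (4.76)(0.829)² = 3.3109 kg m².
Solid sphere: I_cm = (2/5)MR² = (2/5)(1.51)(0.0592)² = 0.0021168 kg m²; axis through the centre, so I = 0.0021168 kg m².
Total I = 3.3069 + 3.3109 + 0.0021168 = 6.6199 kg m².

6.62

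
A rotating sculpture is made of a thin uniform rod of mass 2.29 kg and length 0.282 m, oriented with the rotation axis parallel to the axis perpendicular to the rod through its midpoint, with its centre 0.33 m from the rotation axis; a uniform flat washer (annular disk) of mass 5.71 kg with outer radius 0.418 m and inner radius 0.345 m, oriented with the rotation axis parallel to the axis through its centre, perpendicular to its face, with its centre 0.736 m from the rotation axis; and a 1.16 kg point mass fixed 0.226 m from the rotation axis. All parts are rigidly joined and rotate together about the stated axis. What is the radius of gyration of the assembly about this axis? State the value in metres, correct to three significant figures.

0.682

Thin rod: I_cm = (1/12)ML² = (1/12)(2.29)(0.282)² = 0.015176 kg m²; centre at d = 0.33 m, so the parallel axis theorem gives I = 0.015176 + (2.29)(0.33)² = 0.26456 kg m².
Annular disk: I_cm = (1/2)M(R²+r²) = (1/2)(5.71)[(0.418)² + (0.345)²] = 0.83865 kg m²; centre at d = 0.736 m, so the parallel axis theorem gives I = 0.83865 + (5.71)(0.736)² = 3.9317 kg m².
Point mass: I_cm = 0; centre at d = 0.226 m, so the parallel axis theorem gives I = 0 + (1.16)(0.226)² = 0.059248 kg m².
Total I = 4.2555 kg m²; total mass M = 9.16 kg.
k = √(I/M) = √(4.2555/9.16) = 0.6816 m.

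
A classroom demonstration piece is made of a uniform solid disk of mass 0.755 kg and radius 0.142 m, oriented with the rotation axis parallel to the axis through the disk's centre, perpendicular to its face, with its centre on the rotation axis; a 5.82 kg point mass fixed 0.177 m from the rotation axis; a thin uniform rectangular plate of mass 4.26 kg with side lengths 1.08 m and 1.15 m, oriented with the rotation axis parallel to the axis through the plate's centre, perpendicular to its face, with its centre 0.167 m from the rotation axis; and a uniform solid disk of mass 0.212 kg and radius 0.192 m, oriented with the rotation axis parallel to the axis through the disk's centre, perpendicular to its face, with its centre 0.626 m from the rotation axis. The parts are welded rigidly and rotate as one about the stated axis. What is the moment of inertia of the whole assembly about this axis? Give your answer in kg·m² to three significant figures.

1.28

Solid disk: I_cm = (1/2)MR² = (1/2)(0.755)(0.142)² = 0.0076119 kg·m²; axis through the centre, so I = 0.0076119 kg·m².
Point mass: I_cm = 0; centre at d = 0.177 m, so the parallel axis theorem gives I = 0 + (5.82)(0.177)² = 0.18233 kg·m².
Rectangular plate: I_cm = (1/12)M(a²+b²) = (1/12)(4.26)[(1.08)² + (1.15)²] = 0.88356 kg·m²; centre at d = 0.167 m, so the parallel axis theorem gives I = 0.88356 + (4.26)(0.167)² = 1.0024 kg·m².
Solid disk: I_cm = (1/2)MR² = (1/2)(0.212)(0.192)² = 0.0039076 kg·m²; centre at d = 0.626 m, so the parallel axis theorem gives I = 0.0039076 + (0.212)(0.626)² = 0.086985 kg·m².
Total I = 0.0076119 + 0.18233 + 1.0024 + 0.086985 = 1.2793 kg·m².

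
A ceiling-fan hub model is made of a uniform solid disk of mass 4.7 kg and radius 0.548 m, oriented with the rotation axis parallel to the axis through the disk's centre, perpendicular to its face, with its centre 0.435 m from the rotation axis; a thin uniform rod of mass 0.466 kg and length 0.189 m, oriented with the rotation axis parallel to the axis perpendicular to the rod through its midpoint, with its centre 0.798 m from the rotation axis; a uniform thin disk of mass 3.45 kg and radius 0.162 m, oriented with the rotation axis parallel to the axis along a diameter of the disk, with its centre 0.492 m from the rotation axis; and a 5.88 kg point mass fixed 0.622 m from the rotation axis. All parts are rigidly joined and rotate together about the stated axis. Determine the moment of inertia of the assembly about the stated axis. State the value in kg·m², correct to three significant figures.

Solid disk: I_cm = (1/2)MR² = (1/2)(4.7)(0.548)² = 0.70571 kg·m²; centre at d = 0.435 m, so the parallel axis theorem gives I = 0.70571 + (4.7)(0.435)² = 1.5951 kg·m².
Thin rod: I_cm = (1/12)ML² = (1/12)(0.466)(0.189)² = 0.0013872 kg·m²; centre at d = 0.798 m, so the parallel axis theorem gives I = 0.0013872 + (0.466)(0.798)² = 0.29814 kg·m².
Thin disk: I_cm = (1/4)MR² = (1/4)(3.45)(0.162)² = 0.022635 kg·m²; centre at d = 0.492 m, so the parallel axis theorem gives I = 0.022635 + (3.45)(0.492)² = 0.85776 kg·m².
Point mass: I_cm = 0; centre at d = 0.622 m, so the parallel axis theorem gives I = 0 + (5.88)(0.622)² = 2.2749 kg·m².
Total I = 1.5951 + 0.29814 + 0.85776 + 2.2749 = 5.0258 kg·m².

5.03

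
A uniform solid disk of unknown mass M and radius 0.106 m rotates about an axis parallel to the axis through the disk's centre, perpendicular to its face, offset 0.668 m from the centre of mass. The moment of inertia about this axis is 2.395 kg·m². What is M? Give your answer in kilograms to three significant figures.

I = I_cm + Md² = (1/2)MR² + Md² = M·[0.5·(0.106)² + (0.668)²] = M·0.45184.
So M = 2.395 / 0.45184 = 5.3005 kg.

5.30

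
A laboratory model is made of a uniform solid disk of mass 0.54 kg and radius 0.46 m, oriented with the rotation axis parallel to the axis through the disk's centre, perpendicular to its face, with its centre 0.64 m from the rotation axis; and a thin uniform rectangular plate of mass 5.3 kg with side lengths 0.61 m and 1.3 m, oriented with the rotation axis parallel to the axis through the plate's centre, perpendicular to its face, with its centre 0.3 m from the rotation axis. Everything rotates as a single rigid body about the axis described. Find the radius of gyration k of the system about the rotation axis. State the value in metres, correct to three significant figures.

0.534

Solid disk: I_cm = (1/2)MR² = (1/2)(0.54)(0.46)² = 0.057132 kg·m²; centre at d = 0.64 m, so the parallel axis theorem gives I = 0.057132 + (0.54)(0.64)² = 0.27832 kg·m².
Rectangular plate: I_cm = (1/12)M(a²+b²) = (1/12)(5.3)[(0.61)² + (1.3)²] = 0.91076 kg·m²; centre at d = 0.3 m, so the parallel axis theorem gives I = 0.91076 + (5.3)(0.3)² = 1.3878 kg·m².
Total I = 1.6661 kg·m²; total mass M = 5.84 kg.
k = √(I/M) = √(1.6661/5.84) = 0.53412 m.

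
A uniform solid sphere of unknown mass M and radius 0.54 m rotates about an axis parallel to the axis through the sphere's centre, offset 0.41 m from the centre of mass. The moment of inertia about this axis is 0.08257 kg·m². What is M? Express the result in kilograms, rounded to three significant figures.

0.290

I = I_cm + Md² = (2/5)MR² + Md² = M·[0.4·(0.54)² + (0.41)²] = M·0.28474.
So M = 0.08257 / 0.28474 = 0.28998 kg.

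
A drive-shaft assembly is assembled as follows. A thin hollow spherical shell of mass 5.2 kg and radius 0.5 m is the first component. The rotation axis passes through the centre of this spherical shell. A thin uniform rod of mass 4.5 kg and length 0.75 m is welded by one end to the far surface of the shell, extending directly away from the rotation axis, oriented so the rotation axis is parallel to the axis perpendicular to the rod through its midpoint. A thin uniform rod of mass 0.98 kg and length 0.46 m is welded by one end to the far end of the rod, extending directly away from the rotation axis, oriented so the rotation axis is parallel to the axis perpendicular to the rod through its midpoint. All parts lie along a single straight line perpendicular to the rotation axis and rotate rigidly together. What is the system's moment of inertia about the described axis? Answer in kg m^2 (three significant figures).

Spherical shell: I_cm = (2/3)MR² = (2/3)(5.2)(0.5)² = 0.86667 kg m^2; axis through the centre, so I = 0.86667 kg m^2.
Thin rod: I_cm = (1/12)ML² = (1/12)(4.5)(0.75)² = 0.21094 kg m^2; centre at d = 0.5 + 0.375 = 0.875 m, so the parallel axis theorem gives I = 0.21094 + (4.5)(0.875)² = 3.6562 kg m^2.
Thin rod: I_cm = (1/12)ML² = (1/12)(0.98)(0.46)² = 0.017281 kg m^2; centre at d = 0.5 + 0.375 + 0.375 + 0.23 = 1.48 m, so the parallel axis theorem gives I = 0.017281 + (0.98)(1.48)² = 2.1639 kg m^2.
Total I = 0.86667 + 3.6562 + 2.1639 = 6.6868 kg m^2.

6.69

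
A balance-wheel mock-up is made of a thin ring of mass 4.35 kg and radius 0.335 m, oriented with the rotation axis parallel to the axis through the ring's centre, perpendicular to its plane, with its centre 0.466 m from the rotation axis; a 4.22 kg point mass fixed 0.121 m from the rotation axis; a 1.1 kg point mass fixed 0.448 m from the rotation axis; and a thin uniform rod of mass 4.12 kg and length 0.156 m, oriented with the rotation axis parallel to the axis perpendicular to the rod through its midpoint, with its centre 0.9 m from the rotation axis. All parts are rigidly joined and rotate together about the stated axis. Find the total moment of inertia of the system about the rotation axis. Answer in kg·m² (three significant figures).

5.06

Thin ring: I_cm = MR² = (4.35)(0.335)² = 0.48818 kg·m²; centre at d = 0.466 m, so the parallel axis theorem gives I = 0.48818 + (4.35)(0.466)² = 1.4328 kg·m².
Point mass: I_cm = 0; centre at d = 0.121 m, so the parallel axis theorem gives I = 0 + (4.22)(0.121)² = 0.061785 kg·m².
Point mass: I_cm = 0; centre at d = 0.448 m, so the parallel axis theorem gives I = 0 + (1.1)(0.448)² = 0.22077 kg·m².
Thin rod: I_cm = (1/12)ML² = (1/12)(4.12)(0.156)² = 0.0083554 kg·m²; centre at d = 0.9 m, so the parallel axis theorem gives I = 0.0083554 + (4.12)(0.9)² = 3.3456 kg·m².
Total I = 1.4328 + 0.061785 + 0.22077 + 3.3456 = 5.0609 kg·m².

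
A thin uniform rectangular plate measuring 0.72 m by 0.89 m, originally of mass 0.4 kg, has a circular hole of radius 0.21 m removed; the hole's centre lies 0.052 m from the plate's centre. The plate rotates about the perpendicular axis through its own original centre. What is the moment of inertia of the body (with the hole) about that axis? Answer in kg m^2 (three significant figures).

Unpierced body about its centre: I₀ = (1/12)M(a²+b²) = (1/12)(0.4)[(0.72)² + (0.89)²] = 0.043683 kg m^2.
The removed disk has mass m = M·πr²/(ab) = (0.4)·π(0.21)²/(0.72·0.89) = 0.086482 kg (same uniform areal density).
Its moment of inertia about the rotation axis (parallel-axis theorem): I_hole = (1/2)mr² + md² = (1/2)(0.086482)(0.21)² + (0.086482)(0.052)² = 0.0021408 kg m^2.
Treating the hole as negative mass, I = I₀ − I_hole = 0.043683 − 0.0021408 = 0.041543 kg m^2.

0.0415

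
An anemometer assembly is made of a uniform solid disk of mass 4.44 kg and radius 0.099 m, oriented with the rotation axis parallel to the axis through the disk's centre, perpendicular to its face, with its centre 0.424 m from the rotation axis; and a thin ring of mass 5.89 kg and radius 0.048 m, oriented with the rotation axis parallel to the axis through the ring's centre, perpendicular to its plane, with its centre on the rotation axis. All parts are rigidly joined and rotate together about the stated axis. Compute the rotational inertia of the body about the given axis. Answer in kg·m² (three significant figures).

0.834

Solid disk: I_cm = (1/2)MR² = (1/2)(4.44)(0.099)² = 0.021758 kg·m²; centre at d = 0.424 m, so I = I_cm + Md² gives I = 0.021758 + (4.44)(0.424)² = 0.81996 kg·m².
Thin ring: I_cm = MR² = (5.89)(0.048)² = 0.013571 kg·m²; axis through the centre, so I = 0.013571 kg·m².
Total I = 0.81996 + 0.013571 = 0.83353 kg·m².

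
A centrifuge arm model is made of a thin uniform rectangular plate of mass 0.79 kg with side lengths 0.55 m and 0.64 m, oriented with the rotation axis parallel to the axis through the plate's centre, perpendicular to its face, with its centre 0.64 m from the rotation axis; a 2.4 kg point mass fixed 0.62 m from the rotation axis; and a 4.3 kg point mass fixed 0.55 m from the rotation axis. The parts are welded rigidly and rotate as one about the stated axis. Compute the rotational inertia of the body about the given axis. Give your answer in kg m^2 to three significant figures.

Rectangular plate: I_cm = (1/12)M(a²+b²) = (1/12)(0.79)[(0.55)² + (0.64)²] = 0.04688 kg m^2; centre at d = 0.64 m, so the parallel axis theorem gives I = 0.04688 + (0.79)(0.64)² = 0.37046 kg m^2.
Point mass: I_cm = 0; centre at d = 0.62 m, so the parallel axis theorem gives I = 0 + (2.4)(0.62)² = 0.92256 kg m^2.
Point mass: I_cm = 0; centre at d = 0.55 m, so the parallel axis theorem gives I = 0 + (4.3)(0.55)² = 1.3008 kg m^2.
Total I = 0.37046 + 0.92256 + 1.3008 = 2.5938 kg m^2.

2.59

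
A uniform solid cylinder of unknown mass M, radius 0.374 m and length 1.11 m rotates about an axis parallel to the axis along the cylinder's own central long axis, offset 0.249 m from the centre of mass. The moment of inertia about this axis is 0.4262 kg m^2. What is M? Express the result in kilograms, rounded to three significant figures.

I = I_cm + Md² = (1/2)MR² + Md² = M·[0.5·(0.374)² + (0.249)²] = M·0.13194.
So M = 0.4262 / 0.13194 = 3.2303 kg.

3.23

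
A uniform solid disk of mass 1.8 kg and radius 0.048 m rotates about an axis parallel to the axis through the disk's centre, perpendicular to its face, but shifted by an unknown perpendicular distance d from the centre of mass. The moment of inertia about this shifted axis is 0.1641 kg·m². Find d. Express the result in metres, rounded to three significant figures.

About the centre-of-mass axis, I_cm = (1/2)MR² = (1/2)(1.8)(0.048)² = 0.0020736 kg·m².
Parallel axis theorem: I = I_cm + Md², so Md² = 0.1641 − 0.0020736 = 0.16203 kg·m².
d = √(0.16203 / 1.8) = 0.30002 m.

0.300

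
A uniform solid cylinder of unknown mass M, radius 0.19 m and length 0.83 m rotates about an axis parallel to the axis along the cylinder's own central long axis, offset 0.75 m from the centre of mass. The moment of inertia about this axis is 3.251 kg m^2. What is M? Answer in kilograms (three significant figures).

I = I_cm + Md² = (1/2)MR² + Md² = M·[0.5·(0.19)² + (0.75)²] = M·0.58055.
So M = 3.251 / 0.58055 = 5.5999 kg.

5.60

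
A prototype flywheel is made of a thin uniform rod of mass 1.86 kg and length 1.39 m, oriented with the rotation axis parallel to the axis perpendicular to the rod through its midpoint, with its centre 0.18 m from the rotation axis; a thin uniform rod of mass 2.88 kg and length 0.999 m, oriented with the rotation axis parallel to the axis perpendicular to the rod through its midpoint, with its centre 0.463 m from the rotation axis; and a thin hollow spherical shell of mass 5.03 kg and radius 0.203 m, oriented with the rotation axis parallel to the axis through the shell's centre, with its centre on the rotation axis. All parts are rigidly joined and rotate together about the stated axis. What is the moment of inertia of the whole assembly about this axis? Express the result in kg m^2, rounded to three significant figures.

Thin rod: I_cm = (1/12)ML² = (1/12)(1.86)(1.39)² = 0.29948 kg m^2; centre at d = 0.18 m, so the parallel axis theorem gives I = 0.29948 + (1.86)(0.18)² = 0.35974 kg m^2.
Thin rod: I_cm = (1/12)ML² = (1/12)(2.88)(0.999)² = 0.23952 kg m^2; centre at d = 0.463 m, so the parallel axis theorem gives I = 0.23952 + (2.88)(0.463)² = 0.8569 kg m^2.
Spherical shell: I_cm = (2/3)MR² = (2/3)(5.03)(0.203)² = 0.13819 kg m^2; axis through the centre, so I = 0.13819 kg m^2.
Total I = 0.35974 + 0.8569 + 0.13819 = 1.3548 kg m^2.

1.35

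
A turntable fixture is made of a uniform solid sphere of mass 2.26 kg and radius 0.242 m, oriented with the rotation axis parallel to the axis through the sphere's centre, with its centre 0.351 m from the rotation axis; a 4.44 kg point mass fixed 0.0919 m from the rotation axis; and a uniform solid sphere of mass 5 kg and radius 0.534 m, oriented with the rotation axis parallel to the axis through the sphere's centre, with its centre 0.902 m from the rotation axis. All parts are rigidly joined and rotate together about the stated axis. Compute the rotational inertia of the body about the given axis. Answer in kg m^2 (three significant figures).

5.01

Solid sphere: I_cm = (2/5)MR² = (2/5)(2.26)(0.242)² = 0.052942 kg m^2; centre at d = 0.351 m, so the parallel axis theorem gives I = 0.052942 + (2.26)(0.351)² = 0.33138 kg m^2.
Point mass: I_cm = 0; centre at d = 0.0919 m, so the parallel axis theorem gives I = 0 + (4.44)(0.0919)² = 0.037499 kg m^2.
Solid sphere: I_cm = (2/5)MR² = (2/5)(5)(0.534)² = 0.57031 kg m^2; centre at d = 0.902 m, so the parallel axis theorem gives I = 0.57031 + (5)(0.902)² = 4.6383 kg m^2.
Total I = 0.33138 + 0.037499 + 4.6383 = 5.0072 kg m^2.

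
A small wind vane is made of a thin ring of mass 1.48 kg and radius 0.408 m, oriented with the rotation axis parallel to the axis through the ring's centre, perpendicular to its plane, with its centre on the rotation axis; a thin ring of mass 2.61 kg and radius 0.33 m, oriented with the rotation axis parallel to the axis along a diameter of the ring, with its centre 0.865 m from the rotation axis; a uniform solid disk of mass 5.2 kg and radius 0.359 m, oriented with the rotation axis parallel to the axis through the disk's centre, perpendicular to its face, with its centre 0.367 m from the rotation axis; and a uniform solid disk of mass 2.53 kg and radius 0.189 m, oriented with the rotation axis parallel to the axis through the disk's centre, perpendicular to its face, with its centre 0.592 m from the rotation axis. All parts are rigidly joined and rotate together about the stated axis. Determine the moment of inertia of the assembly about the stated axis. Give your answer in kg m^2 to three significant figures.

4.31

Thin ring: I_cm = MR² = (1.48)(0.408)² = 0.24637 kg m^2; axis through the centre, so I = 0.24637 kg m^2.
Thin ring: I_cm = (1/2)MR² = (1/2)(2.61)(0.33)² = 0.14211 kg m^2; centre at d = 0.865 m, so the parallel axis theorem gives I = 0.14211 + (2.61)(0.865)² = 2.095 kg m^2.
Solid disk: I_cm = (1/2)MR² = (1/2)(5.2)(0.359)² = 0.33509 kg m^2; centre at d = 0.367 m, so the parallel axis theorem gives I = 0.33509 + (5.2)(0.367)² = 1.0355 kg m^2.
Solid disk: I_cm = (1/2)MR² = (1/2)(2.53)(0.189)² = 0.045187 kg m^2; centre at d = 0.592 m, so the parallel axis theorem gives I = 0.045187 + (2.53)(0.592)² = 0.93186 kg m^2.
Total I = 0.24637 + 2.095 + 1.0355 + 0.93186 = 4.3087 kg m^2.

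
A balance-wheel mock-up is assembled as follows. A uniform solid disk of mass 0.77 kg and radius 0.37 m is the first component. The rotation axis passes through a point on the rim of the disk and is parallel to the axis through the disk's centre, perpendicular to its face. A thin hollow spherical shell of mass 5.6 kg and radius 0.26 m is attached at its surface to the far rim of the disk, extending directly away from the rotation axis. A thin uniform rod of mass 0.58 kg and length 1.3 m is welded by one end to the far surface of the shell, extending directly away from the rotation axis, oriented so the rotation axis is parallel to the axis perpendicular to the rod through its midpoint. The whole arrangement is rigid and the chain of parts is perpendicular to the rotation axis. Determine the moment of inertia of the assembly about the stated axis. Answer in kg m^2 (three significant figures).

Solid disk: I_cm = (1/2)MR² = (1/2)(0.77)(0.37)² = 0.052706 kg m^2; centre at d = 0.37 m, so the parallel axis theorem gives I = 0.052706 + (0.77)(0.37)² = 0.15812 kg m^2.
Spherical shell: I_cm = (2/3)MR² = (2/3)(5.6)(0.26)² = 0.25237 kg m^2; centre at d = 0.37 + 0.37 + 0.26 = 1 m, so the parallel axis theorem gives I = 0.25237 + (5.6)(1)² = 5.8524 kg m^2.
Thin rod: I_cm = (1/12)ML² = (1/12)(0.58)(1.3)² = 0.081683 kg m^2; centre at d = 0.37 + 0.37 + 0.26 + 0.26 + 0.65 = 1.91 m, so the parallel axis theorem gives I = 0.081683 + (0.58)(1.91)² = 2.1976 kg m^2.
Total I = 0.15812 + 5.8524 + 2.1976 = 8.2081 kg m^2.

8.21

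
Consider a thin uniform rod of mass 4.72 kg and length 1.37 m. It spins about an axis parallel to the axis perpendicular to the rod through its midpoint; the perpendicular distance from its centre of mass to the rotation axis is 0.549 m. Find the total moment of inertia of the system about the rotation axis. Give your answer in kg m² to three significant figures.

2.16

I_cm = (1/12)ML² = (1/12)(4.72)(1.37)² = 0.73825 kg m²; centre at d = 0.549 m, so I = I_cm + Md² gives I = 0.73825 + (4.72)(0.549)² = 2.1609 kg m².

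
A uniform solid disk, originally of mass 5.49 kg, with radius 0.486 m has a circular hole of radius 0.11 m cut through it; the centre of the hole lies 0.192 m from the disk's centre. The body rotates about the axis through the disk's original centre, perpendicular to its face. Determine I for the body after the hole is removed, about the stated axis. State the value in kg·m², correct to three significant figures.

Unpierced body about its centre: I₀ = (1/2)MR² = (1/2)(5.49)(0.486)² = 0.64836 kg·m².
The removed disk has mass m = M·(r/R)² = (5.49)(0.11/0.486)² = 0.28125 kg (same uniform areal density).
Its moment of inertia about the rotation axis (parallel-axis theorem): I_hole = (1/2)mr² + md² = (1/2)(0.28125)(0.11)² + (0.28125)(0.192)² = 0.012069 kg·m².
Treating the hole as negative mass, I = I₀ − I_hole = 0.64836 − 0.012069 = 0.63629 kg·m².

0.636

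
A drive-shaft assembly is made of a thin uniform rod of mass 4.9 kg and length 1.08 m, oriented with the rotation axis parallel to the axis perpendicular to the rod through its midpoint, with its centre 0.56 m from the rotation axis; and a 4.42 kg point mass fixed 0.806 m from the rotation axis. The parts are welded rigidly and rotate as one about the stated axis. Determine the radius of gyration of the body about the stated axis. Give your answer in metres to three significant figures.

0.724

Thin rod: I_cm = (1/12)ML² = (1/12)(4.9)(1.08)² = 0.47628 kg m²; centre at d = 0.56 m, so the parallel axis theorem gives I = 0.47628 + (4.9)(0.56)² = 2.0129 kg m².
Point mass: I_cm = 0; centre at d = 0.806 m, so the parallel axis theorem gives I = 0 + (4.42)(0.806)² = 2.8714 kg m².
Total I = 4.8843 kg m²; total mass M = 9.32 kg.
k = √(I/M) = √(4.8843/9.32) = 0.72393 m.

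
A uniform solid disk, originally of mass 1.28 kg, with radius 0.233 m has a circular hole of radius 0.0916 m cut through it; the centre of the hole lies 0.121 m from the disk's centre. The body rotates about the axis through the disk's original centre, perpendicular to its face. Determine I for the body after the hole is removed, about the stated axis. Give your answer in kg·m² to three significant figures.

Unpierced body about its centre: I₀ = (1/2)MR² = (1/2)(1.28)(0.233)² = 0.034745 kg·m².
The removed disk has mass m = M·(r/R)² = (1.28)(0.0916/0.233)² = 0.19783 kg (same uniform areal density).
Its moment of inertia about the rotation axis (parallel-axis theorem): I_hole = (1/2)mr² + md² = (1/2)(0.19783)(0.0916)² + (0.19783)(0.121)² = 0.0037264 kg·m².
Treating the hole as negative mass, I = I₀ − I_hole = 0.034745 − 0.0037264 = 0.031019 kg·m².

0.0310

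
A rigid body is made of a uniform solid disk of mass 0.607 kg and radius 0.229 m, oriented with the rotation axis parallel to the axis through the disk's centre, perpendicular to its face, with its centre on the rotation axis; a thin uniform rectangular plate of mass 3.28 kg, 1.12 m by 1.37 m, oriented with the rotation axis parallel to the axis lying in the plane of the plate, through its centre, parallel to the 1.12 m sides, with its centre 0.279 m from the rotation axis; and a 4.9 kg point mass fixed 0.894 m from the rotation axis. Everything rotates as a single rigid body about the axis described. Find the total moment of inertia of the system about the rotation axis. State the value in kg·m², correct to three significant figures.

4.70

Solid disk: I_cm = (1/2)MR² = (1/2)(0.607)(0.229)² = 0.015916 kg·m²; axis through the centre, so I = 0.015916 kg·m².
Rectangular plate: I_cm = (1/12)Mb² = (1/12)(3.28)(1.37)² = 0.51302 kg·m²; centre at d = 0.279 m, so I = I_cm + Md² gives I = 0.51302 + (3.28)(0.279)² = 0.76834 kg·m².
Point mass: I_cm = 0; centre at d = 0.894 m, so I = I_cm + Md² gives I = 0 + (4.9)(0.894)² = 3.9163 kg·m².
Total I = 0.015916 + 0.76834 + 3.9163 = 4.7005 kg·m².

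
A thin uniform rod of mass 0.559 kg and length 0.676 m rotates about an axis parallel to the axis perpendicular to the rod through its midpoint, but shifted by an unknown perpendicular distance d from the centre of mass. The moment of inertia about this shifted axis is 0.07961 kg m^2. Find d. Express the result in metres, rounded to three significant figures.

0.323

About the centre-of-mass axis, I_cm = (1/12)ML² = (1/12)(0.559)(0.676)² = 0.021287 kg m^2.
Parallel axis theorem: I = I_cm + Md², so Md² = 0.07961 − 0.021287 = 0.058323 kg m^2.
d = √(0.058323 / 0.559) = 0.32301 m.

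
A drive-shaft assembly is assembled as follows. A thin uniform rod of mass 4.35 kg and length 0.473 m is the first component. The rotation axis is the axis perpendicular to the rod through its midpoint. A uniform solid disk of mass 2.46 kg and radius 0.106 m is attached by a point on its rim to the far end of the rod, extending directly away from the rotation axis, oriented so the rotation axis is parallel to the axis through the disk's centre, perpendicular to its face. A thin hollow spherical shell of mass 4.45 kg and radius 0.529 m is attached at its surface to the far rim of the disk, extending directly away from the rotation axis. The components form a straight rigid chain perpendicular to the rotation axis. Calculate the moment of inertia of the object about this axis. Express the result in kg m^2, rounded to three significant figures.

Thin rod: I_cm = (1/12)ML² = (1/12)(4.35)(0.473)² = 0.081102 kg m^2; axis through the centre, so I = 0.081102 kg m^2.
Solid disk: I_cm = (1/2)MR² = (1/2)(2.46)(0.106)² = 0.01382 kg m^2; centre at d = 0.2365 + 0.106 = 0.3425 m, so the parallel axis theorem gives I = 0.01382 + (2.46)(0.3425)² = 0.30239 kg m^2.
Spherical shell: I_cm = (2/3)MR² = (2/3)(4.45)(0.529)² = 0.83019 kg m^2; centre at d = 0.2365 + 0.106 + 0.106 + 0.529 = 0.9775 m, so the parallel axis theorem gives I = 0.83019 + (4.45)(0.9775)² = 5.0822 kg m^2.
Total I = 0.081102 + 0.30239 + 5.0822 = 5.4657 kg m^2.

5.47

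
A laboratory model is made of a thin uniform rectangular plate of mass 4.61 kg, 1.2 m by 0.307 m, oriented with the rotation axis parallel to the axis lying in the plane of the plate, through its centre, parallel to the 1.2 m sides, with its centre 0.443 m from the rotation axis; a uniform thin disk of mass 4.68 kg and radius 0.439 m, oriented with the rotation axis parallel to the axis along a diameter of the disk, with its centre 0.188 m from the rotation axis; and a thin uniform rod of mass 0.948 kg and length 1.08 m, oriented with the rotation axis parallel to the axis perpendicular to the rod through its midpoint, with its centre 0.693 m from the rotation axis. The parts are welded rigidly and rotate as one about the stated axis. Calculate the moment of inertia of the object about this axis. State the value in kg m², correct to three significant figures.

Rectangular plate: I_cm = (1/12)Mb² = (1/12)(4.61)(0.307)² = 0.036207 kg m²; centre at d = 0.443 m, so I = I_cm + Md² gives I = 0.036207 + (4.61)(0.443)² = 0.94092 kg m².
Thin disk: I_cm = (1/4)MR² = (1/4)(4.68)(0.439)² = 0.22548 kg m²; centre at d = 0.188 m, so I = I_cm + Md² gives I = 0.22548 + (4.68)(0.188)² = 0.39089 kg m².
Thin rod: I_cm = (1/12)ML² = (1/12)(0.948)(1.08)² = 0.092146 kg m²; centre at d = 0.693 m, so I = I_cm + Md² gives I = 0.092146 + (0.948)(0.693)² = 0.54742 kg m².
Total I = 0.94092 + 0.39089 + 0.54742 = 1.8792 kg m².

1.88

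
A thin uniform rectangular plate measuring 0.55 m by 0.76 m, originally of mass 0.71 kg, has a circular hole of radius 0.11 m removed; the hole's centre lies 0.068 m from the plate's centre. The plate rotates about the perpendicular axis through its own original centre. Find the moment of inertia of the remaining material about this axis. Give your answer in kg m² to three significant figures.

Unpierced body about its centre: I₀ = (1/12)M(a²+b²) = (1/12)(0.71)[(0.55)² + (0.76)²] = 0.052073 kg m².
The removed disk has mass m = M·πr²/(ab) = (0.71)·π(0.11)²/(0.55·0.76) = 0.064568 kg (same uniform areal density).
Its moment of inertia about the rotation axis (parallel-axis theorem): I_hole = (1/2)mr² + md² = (1/2)(0.064568)(0.11)² + (0.064568)(0.068)² = 0.0006892 kg m².
Treating the hole as negative mass, I = I₀ − I_hole = 0.052073 − 0.0006892 = 0.051383 kg m².

0.0514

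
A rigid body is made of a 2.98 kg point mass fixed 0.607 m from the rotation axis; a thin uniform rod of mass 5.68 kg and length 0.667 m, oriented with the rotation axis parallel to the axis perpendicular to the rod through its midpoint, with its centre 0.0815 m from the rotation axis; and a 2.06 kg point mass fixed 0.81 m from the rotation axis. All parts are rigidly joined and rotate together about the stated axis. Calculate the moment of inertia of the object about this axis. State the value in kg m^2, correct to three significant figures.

Point mass: I_cm = 0; centre at d = 0.607 m, so I = I_cm + Md² gives I = 0 + (2.98)(0.607)² = 1.098 kg m^2.
Thin rod: I_cm = (1/12)ML² = (1/12)(5.68)(0.667)² = 0.21058 kg m^2; centre at d = 0.0815 m, so I = I_cm + Md² gives I = 0.21058 + (5.68)(0.0815)² = 0.24831 kg m^2.
Point mass: I_cm = 0; centre at d = 0.81 m, so I = I_cm + Md² gives I = 0 + (2.06)(0.81)² = 1.3516 kg m^2.
Total I = 1.098 + 0.24831 + 1.3516 = 2.6979 kg m^2.

2.70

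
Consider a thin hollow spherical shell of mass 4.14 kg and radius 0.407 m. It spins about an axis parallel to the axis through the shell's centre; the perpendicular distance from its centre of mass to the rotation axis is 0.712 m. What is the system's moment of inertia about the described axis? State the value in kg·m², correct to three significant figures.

2.56

I_cm = (2/3)MR² = (2/3)(4.14)(0.407)² = 0.45719 kg·m²; centre at d = 0.712 m, so I = I_cm + Md² gives I = 0.45719 + (4.14)(0.712)² = 2.5559 kg·m².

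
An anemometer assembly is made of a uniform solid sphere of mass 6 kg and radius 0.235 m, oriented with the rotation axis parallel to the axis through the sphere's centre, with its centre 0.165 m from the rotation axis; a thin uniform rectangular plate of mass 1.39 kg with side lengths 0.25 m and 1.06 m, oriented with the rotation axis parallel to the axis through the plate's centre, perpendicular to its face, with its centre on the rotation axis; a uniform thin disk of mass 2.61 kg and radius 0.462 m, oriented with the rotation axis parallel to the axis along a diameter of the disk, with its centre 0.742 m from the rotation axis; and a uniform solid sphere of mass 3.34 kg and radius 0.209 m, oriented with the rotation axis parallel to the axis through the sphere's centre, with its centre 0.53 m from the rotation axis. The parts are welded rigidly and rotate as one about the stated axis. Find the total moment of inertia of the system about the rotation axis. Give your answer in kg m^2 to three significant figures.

Solid sphere: I_cm = (2/5)MR² = (2/5)(6)(0.235)² = 0.13254 kg m^2; centre at d = 0.165 m, so I = I_cm + Md² gives I = 0.13254 + (6)(0.165)² = 0.29589 kg m^2.
Rectangular plate: I_cm = (1/12)M(a²+b²) = (1/12)(1.39)[(0.25)² + (1.06)²] = 0.13739 kg m^2; axis through the centre, so I = 0.13739 kg m^2.
Thin disk: I_cm = (1/4)MR² = (1/4)(2.61)(0.462)² = 0.13927 kg m^2; centre at d = 0.742 m, so I = I_cm + Md² gives I = 0.13927 + (2.61)(0.742)² = 1.5762 kg m^2.
Solid sphere: I_cm = (2/5)MR² = (2/5)(3.34)(0.209)² = 0.058358 kg m^2; centre at d = 0.53 m, so I = I_cm + Md² gives I = 0.058358 + (3.34)(0.53)² = 0.99656 kg m^2.
Total I = 0.29589 + 0.13739 + 1.5762 + 0.99656 = 3.0061 kg m^2.

3.01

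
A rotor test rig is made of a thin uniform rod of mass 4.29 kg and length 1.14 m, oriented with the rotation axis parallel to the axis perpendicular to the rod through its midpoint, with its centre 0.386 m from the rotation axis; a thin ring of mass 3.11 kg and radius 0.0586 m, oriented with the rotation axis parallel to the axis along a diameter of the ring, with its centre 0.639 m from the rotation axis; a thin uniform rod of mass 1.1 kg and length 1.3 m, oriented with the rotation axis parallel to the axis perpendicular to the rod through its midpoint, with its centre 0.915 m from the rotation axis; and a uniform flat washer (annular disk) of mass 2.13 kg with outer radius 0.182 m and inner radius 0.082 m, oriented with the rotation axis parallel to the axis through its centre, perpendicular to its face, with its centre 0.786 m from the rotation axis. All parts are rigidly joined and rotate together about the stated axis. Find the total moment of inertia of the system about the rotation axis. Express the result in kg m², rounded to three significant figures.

4.81

Thin rod: I_cm = (1/12)ML² = (1/12)(4.29)(1.14)² = 0.46461 kg m²; centre at d = 0.386 m, so the parallel axis theorem gives I = 0.46461 + (4.29)(0.386)² = 1.1038 kg m².
Thin ring: I_cm = (1/2)MR² = (1/2)(3.11)(0.0586)² = 0.0053398 kg m²; centre at d = 0.639 m, so the parallel axis theorem gives I = 0.0053398 + (3.11)(0.639)² = 1.2752 kg m².
Thin rod: I_cm = (1/12)ML² = (1/12)(1.1)(1.3)² = 0.15492 kg m²; centre at d = 0.915 m, so the parallel axis theorem gives I = 0.15492 + (1.1)(0.915)² = 1.0759 kg m².
Annular disk: I_cm = (1/2)M(R²+r²) = (1/2)(2.13)[(0.182)² + (0.082)²] = 0.042438 kg m²; centre at d = 0.786 m, so the parallel axis theorem gives I = 0.042438 + (2.13)(0.786)² = 1.3583 kg m².
Total I = 1.1038 + 1.2752 + 1.0759 + 1.3583 = 4.8132 kg m².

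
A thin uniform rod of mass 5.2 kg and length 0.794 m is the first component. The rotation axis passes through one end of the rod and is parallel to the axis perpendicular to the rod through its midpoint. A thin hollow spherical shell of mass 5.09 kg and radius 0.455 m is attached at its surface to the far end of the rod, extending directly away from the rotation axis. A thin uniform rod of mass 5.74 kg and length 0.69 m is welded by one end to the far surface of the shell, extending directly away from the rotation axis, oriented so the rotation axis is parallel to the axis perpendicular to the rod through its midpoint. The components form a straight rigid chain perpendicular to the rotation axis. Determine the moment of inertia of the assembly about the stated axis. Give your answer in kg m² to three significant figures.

Thin rod: I_cm = (1/12)ML² = (1/12)(5.2)(0.794)² = 0.27319 kg m²; centre at d = 0.397 m, so the parallel axis theorem gives I = 0.27319 + (5.2)(0.397)² = 1.0928 kg m².
Spherical shell: I_cm = (2/3)MR² = (2/3)(5.09)(0.455)² = 0.7025 kg m²; centre at d = 0.397 + 0.397 + 0.455 = 1.249 m, so the parallel axis theorem gives I = 0.7025 + (5.09)(1.249)² = 8.6429 kg m².
Thin rod: I_cm = (1/12)ML² = (1/12)(5.74)(0.69)² = 0.22773 kg m²; centre at d = 0.397 + 0.397 + 0.455 + 0.455 + 0.345 = 2.049 m, so the parallel axis theorem gives I = 0.22773 + (5.74)(2.049)² = 24.327 kg m².
Total I = 1.0928 + 8.6429 + 24.327 = 34.062 kg m².

34.1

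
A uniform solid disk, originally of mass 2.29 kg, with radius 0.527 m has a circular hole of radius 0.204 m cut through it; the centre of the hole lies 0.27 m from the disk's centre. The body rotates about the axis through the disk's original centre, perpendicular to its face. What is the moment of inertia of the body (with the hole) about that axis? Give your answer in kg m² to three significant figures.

0.286

Unpierced body about its centre: I₀ = (1/2)MR² = (1/2)(2.29)(0.527)² = 0.318 kg m².
The removed disk has mass m = M·(r/R)² = (2.29)(0.204/0.527)² = 0.34314 kg (same uniform areal density).
Its moment of inertia about the rotation axis (parallel-axis theorem): I_hole = (1/2)mr² + md² = (1/2)(0.34314)(0.204)² + (0.34314)(0.27)² = 0.032155 kg m².
Treating the hole as negative mass, I = I₀ − I_hole = 0.318 − 0.032155 = 0.28584 kg m².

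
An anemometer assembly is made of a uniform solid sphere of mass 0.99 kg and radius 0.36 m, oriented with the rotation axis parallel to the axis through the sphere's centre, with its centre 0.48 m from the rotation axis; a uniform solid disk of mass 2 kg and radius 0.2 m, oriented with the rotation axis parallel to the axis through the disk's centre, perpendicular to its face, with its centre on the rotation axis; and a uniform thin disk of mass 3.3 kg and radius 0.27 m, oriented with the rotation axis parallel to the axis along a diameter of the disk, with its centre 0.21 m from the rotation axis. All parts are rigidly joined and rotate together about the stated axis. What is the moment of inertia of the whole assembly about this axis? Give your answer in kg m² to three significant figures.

Solid sphere: I_cm = (2/5)MR² = (2/5)(0.99)(0.36)² = 0.051322 kg m²; centre at d = 0.48 m, so I = I_cm + Md² gives I = 0.051322 + (0.99)(0.48)² = 0.27942 kg m².
Solid disk: I_cm = (1/2)MR² = (1/2)(2)(0.2)² = 0.04 kg m²; axis through the centre, so I = 0.04 kg m².
Thin disk: I_cm = (1/4)MR² = (1/4)(3.3)(0.27)² = 0.060143 kg m²; centre at d = 0.21 m, so I = I_cm + Md² gives I = 0.060143 + (3.3)(0.21)² = 0.20567 kg m².
Total I = 0.27942 + 0.04 + 0.20567 = 0.52509 kg m².

0.525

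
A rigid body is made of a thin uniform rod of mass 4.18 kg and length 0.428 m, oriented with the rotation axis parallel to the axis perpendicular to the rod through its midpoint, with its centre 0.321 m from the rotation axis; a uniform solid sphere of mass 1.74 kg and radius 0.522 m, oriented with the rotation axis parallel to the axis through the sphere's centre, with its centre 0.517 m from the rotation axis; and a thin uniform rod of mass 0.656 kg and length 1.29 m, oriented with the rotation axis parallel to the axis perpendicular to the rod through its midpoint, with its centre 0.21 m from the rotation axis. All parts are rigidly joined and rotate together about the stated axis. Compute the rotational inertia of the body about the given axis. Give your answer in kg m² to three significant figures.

1.27

Thin rod: I_cm = (1/12)ML² = (1/12)(4.18)(0.428)² = 0.063809 kg m²; centre at d = 0.321 m, so the parallel axis theorem gives I = 0.063809 + (4.18)(0.321)² = 0.49452 kg m².
Solid sphere: I_cm = (2/5)MR² = (2/5)(1.74)(0.522)² = 0.18965 kg m²; centre at d = 0.517 m, so the parallel axis theorem gives I = 0.18965 + (1.74)(0.517)² = 0.65473 kg m².
Thin rod: I_cm = (1/12)ML² = (1/12)(0.656)(1.29)² = 0.090971 kg m²; centre at d = 0.21 m, so the parallel axis theorem gives I = 0.090971 + (0.656)(0.21)² = 0.1199 kg m².
Total I = 0.49452 + 0.65473 + 0.1199 = 1.2692 kg m².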